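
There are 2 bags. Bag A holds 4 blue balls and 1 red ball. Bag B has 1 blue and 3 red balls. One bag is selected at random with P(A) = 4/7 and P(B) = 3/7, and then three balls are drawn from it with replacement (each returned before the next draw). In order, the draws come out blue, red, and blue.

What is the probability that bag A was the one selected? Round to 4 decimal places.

Compute the likelihood of the observed sequence for each case: P(data | bag A) = (4/5)(1/5)(4/5) = 0.128; P(data | bag B) = (1/4)(3/4)(1/4) = 0.046875.
Weighting by the prior gives 4/7 · 0.128 = 0.073143, 3/7 · 0.046875 = 0.020089; summing to 0.093232.
By Bayes' rule, P(bag A | data) = (0.073143) / (0.093232) = 0.78452.

0.7845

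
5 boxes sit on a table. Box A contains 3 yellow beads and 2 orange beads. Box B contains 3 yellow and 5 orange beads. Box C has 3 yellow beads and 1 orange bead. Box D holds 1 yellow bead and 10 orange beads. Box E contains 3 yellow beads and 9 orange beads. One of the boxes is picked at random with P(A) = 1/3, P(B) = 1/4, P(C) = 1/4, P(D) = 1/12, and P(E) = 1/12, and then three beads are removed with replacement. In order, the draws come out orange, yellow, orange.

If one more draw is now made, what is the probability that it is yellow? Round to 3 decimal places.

0.460

The likelihood of the observed sequence under each hypothesis: P(data | box A) = (2/5)(3/5)(2/5) = 0.096; P(data | box B) = (5/8)(3/8)(5/8) = 0.14648; P(data | box C) = (1/4)(3/4)(1/4) = 0.046875; P(data | box D) = (10/11)(1/11)(10/11) = 0.075131; P(data | box E) = (9/12)(3/12)(9/12) = 0.14062.
Weighting by the prior gives 1/3 · 0.096 = 0.032, 1/4 · 0.14648 = 0.036621, 1/4 · 0.046875 = 0.011719, 1/12 · 0.075131 = 0.006261, 1/12 · 0.14062 = 0.011719; these sum to 0.09832.
Dividing through by the total gives posterior P(box A | data) = 0.32547, P(box B | data) = 0.37247, P(box C | data) = 0.11919, P(box D | data) = 0.06368, P(box E | data) = 0.11919.
Averaging over the posterior, P(yellow next | data) = (3/5)(0.32547) + (3/8)(0.37247) + (3/4)(0.11919) + (1/11)(0.06368) + (1/4)(0.11919) = 0.45994.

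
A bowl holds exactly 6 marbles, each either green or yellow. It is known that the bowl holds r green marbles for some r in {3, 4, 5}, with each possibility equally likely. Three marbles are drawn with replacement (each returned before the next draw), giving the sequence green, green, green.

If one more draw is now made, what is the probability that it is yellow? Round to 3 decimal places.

The likelihood of the observed sequence under each hypothesis: P(data | r = 3) = (3/6)(3/6)(3/6) = 1/8; P(data | r = 4) = (4/6)(4/6)(4/6) = 8/27; P(data | r = 5) = (5/6)(5/6)(5/6) = 125/216.
Weighting by the prior gives 1/3 · 1/8 = 1/24, 1/3 · 8/27 = 8/81, 1/3 · 125/216 = 125/648; summing to 1/3.
Dividing through by the total gives posterior P(r = 3 | data) = 1/8, P(r = 4 | data) = 8/27, P(r = 5 | data) = 125/216.
The predictive probability is P(yellow next | data) = (1/2)(1/8) + (1/3)(8/27) + (1/6)(125/216) = 167/648.

0.258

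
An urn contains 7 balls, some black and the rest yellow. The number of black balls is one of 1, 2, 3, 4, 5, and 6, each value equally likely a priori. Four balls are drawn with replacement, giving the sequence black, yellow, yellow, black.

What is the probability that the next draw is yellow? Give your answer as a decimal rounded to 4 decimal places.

0.5000

The likelihood of the observed sequence under each hypothesis: P(data | r = 1) = (1/7)(6/7)(6/7)(1/7) = 0.014994; P(data | r = 2) = (2/7)(5/7)(5/7)(2/7) = 0.041649; P(data | r = 3) = (3/7)(4/7)(4/7)(3/7) = 0.059975; P(data | r = 4) = (4/7)(3/7)(3/7)(4/7) = 0.059975; P(data | r = 5) = (5/7)(2/7)(2/7)(5/7) = 0.041649; P(data | r = 6) = (6/7)(1/7)(1/7)(6/7) = 0.014994.
Weighting by the prior gives 1/6 · 0.014994 = 0.002499, 1/6 · 0.041649 = 0.0069416, 1/6 · 0.059975 = 0.0099958, 1/6 · 0.059975 = 0.0099958, 1/6 · 0.041649 = 0.0069416, 1/6 · 0.014994 = 0.002499; with total 0.038873.
The posterior is then P(r = 1 | data) = 0.064286, P(r = 2 | data) = 0.17857, P(r = 3 | data) = 0.25714, P(r = 4 | data) = 0.25714, P(r = 5 | data) = 0.17857, P(r = 6 | data) = 0.064286.
The predictive probability is P(yellow next | data) = (6/7)(0.064286) + (5/7)(0.17857) + (4/7)(0.25714) + (3/7)(0.25714) + (2/7)(0.17857) + (1/7)(0.064286) = 0.5.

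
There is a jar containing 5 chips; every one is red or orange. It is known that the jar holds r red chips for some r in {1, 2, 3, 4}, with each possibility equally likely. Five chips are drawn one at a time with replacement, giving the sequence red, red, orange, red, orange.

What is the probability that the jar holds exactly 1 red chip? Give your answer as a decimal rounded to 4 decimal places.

Under each hypothesis, the probability of the observed sequence is: P(data | r = 1) = (1/5)(1/5)(4/5)(1/5)(4/5) = 0.00512; P(data | r = 2) = (2/5)(2/5)(3/5)(2/5)(3/5) = 0.02304; P(data | r = 3) = (3/5)(3/5)(2/5)(3/5)(2/5) = 0.03456; P(data | r = 4) = (4/5)(4/5)(1/5)(4/5)(1/5) = 0.02048.
Multiplying each by its prior: 1/4 · 0.00512 = 0.00128, 1/4 · 0.02304 = 0.00576, 1/4 · 0.03456 = 0.00864, 1/4 · 0.02048 = 0.00512; these sum to 0.0208.
So P(r = 1 | data) = (0.00128) / (0.0208) = 0.061538.

0.0615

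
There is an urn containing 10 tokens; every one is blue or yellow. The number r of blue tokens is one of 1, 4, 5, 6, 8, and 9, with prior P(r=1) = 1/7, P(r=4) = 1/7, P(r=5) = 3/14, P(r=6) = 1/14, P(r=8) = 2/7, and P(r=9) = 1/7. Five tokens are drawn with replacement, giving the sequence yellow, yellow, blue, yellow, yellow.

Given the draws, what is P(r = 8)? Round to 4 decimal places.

0.0147

Compute the likelihood of the observed sequence for each case: P(data | r = 1) = (9/10)(9/10)(1/10)(9/10)(9/10) = 0.06561; P(data | r = 4) = (6/10)(6/10)(4/10)(6/10)(6/10) = 0.05184; P(data | r = 5) = (5/10)(5/10)(5/10)(5/10)(5/10) = 0.03125; P(data | r = 6) = (4/10)(4/10)(6/10)(4/10)(4/10) = 0.01536; P(data | r = 8) = (2/10)(2/10)(8/10)(2/10)(2/10) = 0.00128; P(data | r = 9) = (1/10)(1/10)(9/10)(1/10)(1/10) = 9e-05.
Weighting by the prior gives 1/7 · 0.06561 = 0.0093729, 1/7 · 0.05184 = 0.0074057, 3/14 · 0.03125 = 0.0066964, 1/14 · 0.01536 = 0.0010971, 2/7 · 0.00128 = 0.00036571, 1/7 · 9e-05 = 1.2857e-05; summing to 0.024951.
Hence P(r = 8 | data) = (0.00036571) / (0.024951) = 0.014657.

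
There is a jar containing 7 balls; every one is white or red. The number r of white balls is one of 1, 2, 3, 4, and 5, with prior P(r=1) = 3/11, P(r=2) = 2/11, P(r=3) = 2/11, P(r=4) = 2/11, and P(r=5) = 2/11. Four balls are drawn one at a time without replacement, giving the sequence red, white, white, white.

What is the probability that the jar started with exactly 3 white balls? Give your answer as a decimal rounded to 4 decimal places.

For each hypothesis, P(data | H) works out to: P(data | r = 1) = (6/7)(1/6)(0/5) = 0; P(data | r = 2) = (5/7)(2/6)(1/5)(0/4) = 0; P(data | r = 3) = (4/7)(3/6)(2/5)(1/4) = 1/35; P(data | r = 4) = (3/7)(4/6)(3/5)(2/4) = 3/35; P(data | r = 5) = (2/7)(5/6)(4/5)(3/4) = 1/7.
The prior-weighted likelihoods are 3/11 · 0 = 0, 2/11 · 0 = 0, 2/11 · 1/35 = 2/385, 2/11 · 3/35 = 6/385, 2/11 · 1/7 = 2/77; with total 18/385.
By Bayes' rule, P(r = 3 | data) = (2/385) / (18/385) = 1/9.

0.1111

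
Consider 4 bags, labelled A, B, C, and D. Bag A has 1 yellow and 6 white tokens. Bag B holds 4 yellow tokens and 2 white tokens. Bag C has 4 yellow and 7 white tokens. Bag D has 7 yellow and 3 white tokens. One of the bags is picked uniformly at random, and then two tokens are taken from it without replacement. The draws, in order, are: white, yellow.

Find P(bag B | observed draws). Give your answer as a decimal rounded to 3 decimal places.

For each hypothesis, P(data | H) works out to: P(data | bag A) = (6/7)(1/6) = 0.14286; P(data | bag B) = (2/6)(4/5) = 0.26667; P(data | bag C) = (7/11)(4/10) = 0.25455; P(data | bag D) = (3/10)(7/9) = 0.23333.
Weighting by the prior gives 1/4 · 0.14286 = 0.035714, 1/4 · 0.26667 = 0.066667, 1/4 · 0.25455 = 0.063636, 1/4 · 0.23333 = 0.058333; summing to 0.22435.
By Bayes' rule, P(bag B | data) = (0.066667) / (0.22435) = 0.29715.

0.297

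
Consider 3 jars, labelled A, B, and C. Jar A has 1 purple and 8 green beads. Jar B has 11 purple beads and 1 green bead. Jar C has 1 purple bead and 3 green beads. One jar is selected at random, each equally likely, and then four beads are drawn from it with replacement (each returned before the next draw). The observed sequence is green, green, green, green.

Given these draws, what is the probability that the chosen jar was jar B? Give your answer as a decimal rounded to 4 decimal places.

0.0001

For each hypothesis, P(data | H) works out to: P(data | jar A) = (8/9)(8/9)(8/9)(8/9) = 0.6243; P(data | jar B) = (1/12)(1/12)(1/12)(1/12) = 4.8225e-05; P(data | jar C) = (3/4)(3/4)(3/4)(3/4) = 0.31641.
Weighting by the prior gives 1/3 · 0.6243 = 0.2081, 1/3 · 4.8225e-05 = 1.6075e-05, 1/3 · 0.31641 = 0.10547; these sum to 0.31358.
Hence P(jar B | data) = (1.6075e-05) / (0.31358) = 5.1263e-05.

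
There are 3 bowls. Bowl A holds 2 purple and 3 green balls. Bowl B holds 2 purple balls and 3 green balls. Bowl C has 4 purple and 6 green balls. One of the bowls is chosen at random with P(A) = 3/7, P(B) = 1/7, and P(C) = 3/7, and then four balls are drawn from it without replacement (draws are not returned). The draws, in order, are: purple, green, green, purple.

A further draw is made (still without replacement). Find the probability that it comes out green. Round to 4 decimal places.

The likelihood of the observed sequence under each hypothesis: P(data | bowl A) = (2/5)(3/4)(2/3)(1/2) = 1/10; P(data | bowl B) = (2/5)(3/4)(2/3)(1/2) = 1/10; P(data | bowl C) = (4/10)(6/9)(5/8)(3/7) = 1/14.
Weighting by the prior gives 3/7 · 1/10 = 3/70, 1/7 · 1/10 = 1/70, 3/7 · 1/14 = 3/98; with total 43/490.
Normalising, the posterior is P(bowl A | data) = 21/43, P(bowl B | data) = 7/43, P(bowl C | data) = 15/43.
The predictive probability is P(green next | data) = (1)(21/43) + (1)(7/43) + (2/3)(15/43) = 38/43.

0.8837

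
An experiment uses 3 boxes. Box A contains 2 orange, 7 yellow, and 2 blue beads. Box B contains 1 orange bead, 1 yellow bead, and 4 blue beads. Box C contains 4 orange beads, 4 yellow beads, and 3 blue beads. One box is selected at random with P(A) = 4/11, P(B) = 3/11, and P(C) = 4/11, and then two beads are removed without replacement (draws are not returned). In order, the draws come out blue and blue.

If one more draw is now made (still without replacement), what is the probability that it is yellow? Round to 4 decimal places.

For each hypothesis, P(data | H) works out to: P(data | box A) = (2/11)(1/10) = 1/55; P(data | box B) = (4/6)(3/5) = 2/5; P(data | box C) = (3/11)(2/10) = 3/55.
Multiplying each by its prior: 4/11 · 1/55 = 4/605, 3/11 · 2/5 = 6/55, 4/11 · 3/55 = 12/605; with total 82/605.
Dividing through by the total gives posterior P(box A | data) = 0.04878, P(box B | data) = 0.80488, P(box C | data) = 0.14634.
So P(yellow next | data) = Σ P(yellow next | H) P(H | data) = (7/9)(0.04878) + (1/4)(0.80488) + (4/9)(0.14634) = 0.3042.

0.3042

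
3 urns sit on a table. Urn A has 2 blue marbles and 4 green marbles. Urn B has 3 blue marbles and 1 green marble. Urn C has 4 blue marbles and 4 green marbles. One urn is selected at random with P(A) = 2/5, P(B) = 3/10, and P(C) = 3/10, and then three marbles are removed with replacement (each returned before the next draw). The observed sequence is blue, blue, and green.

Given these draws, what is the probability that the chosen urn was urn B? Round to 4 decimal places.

0.3859

Compute the likelihood of the observed sequence for each case: P(data | urn A) = (2/6)(2/6)(4/6) = 0.074074; P(data | urn B) = (3/4)(3/4)(1/4) = 0.14062; P(data | urn C) = (4/8)(4/8)(4/8) = 0.125.
Weighting by the prior gives 2/5 · 0.074074 = 0.02963, 3/10 · 0.14062 = 0.042188, 3/10 · 0.125 = 0.0375; summing to 0.10932.
Hence P(urn B | data) = (0.042188) / (0.10932) = 0.38592.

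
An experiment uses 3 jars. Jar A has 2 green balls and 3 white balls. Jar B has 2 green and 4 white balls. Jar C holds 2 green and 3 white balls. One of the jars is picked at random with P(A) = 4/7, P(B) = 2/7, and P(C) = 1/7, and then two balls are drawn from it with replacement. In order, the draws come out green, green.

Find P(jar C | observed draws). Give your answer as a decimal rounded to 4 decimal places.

0.1565

Under each hypothesis, the probability of the observed sequence is: P(data | jar A) = (2/5)(2/5) = 4/25; P(data | jar B) = (2/6)(2/6) = 1/9; P(data | jar C) = (2/5)(2/5) = 4/25.
Weighting by the prior gives 4/7 · 4/25 = 16/175, 2/7 · 1/9 = 2/63, 1/7 · 4/25 = 4/175; summing to 46/315.
By Bayes' rule, P(jar C | data) = (4/175) / (46/315) = 18/115.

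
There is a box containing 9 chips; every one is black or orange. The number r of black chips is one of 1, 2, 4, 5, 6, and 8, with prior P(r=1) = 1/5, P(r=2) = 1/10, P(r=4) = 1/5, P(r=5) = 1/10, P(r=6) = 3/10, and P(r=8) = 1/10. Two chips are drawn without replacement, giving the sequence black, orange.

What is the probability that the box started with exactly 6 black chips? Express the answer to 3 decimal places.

Compute the likelihood of the observed sequence for each case: P(data | r = 1) = (1/9)(8/8) = 1/9; P(data | r = 2) = (2/9)(7/8) = 7/36; P(data | r = 4) = (4/9)(5/8) = 5/18; P(data | r = 5) = (5/9)(4/8) = 5/18; P(data | r = 6) = (6/9)(3/8) = 1/4; P(data | r = 8) = (8/9)(1/8) = 1/9.
Multiplying each by its prior: 1/5 · 1/9 = 1/45, 1/10 · 7/36 = 7/360, 1/5 · 5/18 = 1/18, 1/10 · 5/18 = 1/36, 3/10 · 1/4 = 3/40, 1/10 · 1/9 = 1/90; summing to 19/90.
By Bayes' rule, P(r = 6 | data) = (3/40) / (19/90) = 27/76.

0.355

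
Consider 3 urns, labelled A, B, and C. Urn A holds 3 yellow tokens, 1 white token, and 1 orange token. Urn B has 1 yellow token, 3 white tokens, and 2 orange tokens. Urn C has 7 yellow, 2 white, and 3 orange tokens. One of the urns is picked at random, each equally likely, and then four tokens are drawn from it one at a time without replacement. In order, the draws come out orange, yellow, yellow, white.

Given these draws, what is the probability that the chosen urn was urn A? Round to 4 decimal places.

0.7021

Under each hypothesis, the probability of the observed sequence is: P(data | urn A) = (1/5)(3/4)(2/3)(1/2) = 0.05; P(data | urn B) = (2/6)(1/5)(0/4) = 0; P(data | urn C) = (3/12)(7/11)(6/10)(2/9) = 0.021212.
The prior-weighted likelihoods are 1/3 · 0.05 = 0.016667, 1/3 · 0 = 0, 1/3 · 0.021212 = 0.0070707; these sum to 0.023737.
Hence P(urn A | data) = (0.016667) / (0.023737) = 0.70213.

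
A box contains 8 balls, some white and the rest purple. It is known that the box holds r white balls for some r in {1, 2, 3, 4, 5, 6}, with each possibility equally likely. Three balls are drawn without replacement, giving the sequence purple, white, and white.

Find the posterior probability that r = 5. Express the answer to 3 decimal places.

0.286

Under each hypothesis, the probability of the observed sequence is: P(data | r = 1) = (7/8)(1/7)(0/6) = 0; P(data | r = 2) = (6/8)(2/7)(1/6) = 1/28; P(data | r = 3) = (5/8)(3/7)(2/6) = 5/56; P(data | r = 4) = (4/8)(4/7)(3/6) = 1/7; P(data | r = 5) = (3/8)(5/7)(4/6) = 5/28; P(data | r = 6) = (2/8)(6/7)(5/6) = 5/28.
Multiplying each by its prior: 1/6 · 0 = 0, 1/6 · 1/28 = 1/168, 1/6 · 5/56 = 5/336, 1/6 · 1/7 = 1/42, 1/6 · 5/28 = 5/168, 1/6 · 5/28 = 5/168; summing to 5/48.
Hence P(r = 5 | data) = (5/168) / (5/48) = 2/7.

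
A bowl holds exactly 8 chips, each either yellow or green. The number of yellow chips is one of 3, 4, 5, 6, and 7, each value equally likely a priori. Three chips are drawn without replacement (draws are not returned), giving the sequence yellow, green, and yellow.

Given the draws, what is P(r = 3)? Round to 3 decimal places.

Compute the likelihood of the observed sequence for each case: P(data | r = 3) = (3/8)(5/7)(2/6) = 5/56; P(data | r = 4) = (4/8)(4/7)(3/6) = 1/7; P(data | r = 5) = (5/8)(3/7)(4/6) = 5/28; P(data | r = 6) = (6/8)(2/7)(5/6) = 5/28; P(data | r = 7) = (7/8)(1/7)(6/6) = 1/8.
Weighting by the prior gives 1/5 · 5/56 = 1/56, 1/5 · 1/7 = 1/35, 1/5 · 5/28 = 1/28, 1/5 · 5/28 = 1/28, 1/5 · 1/8 = 1/40; these sum to 1/7.
By Bayes' rule, P(r = 3 | data) = (1/56) / (1/7) = 1/8.

0.125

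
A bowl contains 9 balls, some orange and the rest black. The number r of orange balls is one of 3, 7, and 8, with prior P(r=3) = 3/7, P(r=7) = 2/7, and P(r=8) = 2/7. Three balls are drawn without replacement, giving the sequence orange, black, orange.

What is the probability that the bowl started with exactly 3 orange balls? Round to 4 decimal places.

The likelihood of the observed sequence under each hypothesis: P(data | r = 3) = (3/9)(6/8)(2/7) = 1/14; P(data | r = 7) = (7/9)(2/8)(6/7) = 1/6; P(data | r = 8) = (8/9)(1/8)(7/7) = 1/9.
Weighting by the prior gives 3/7 · 1/14 = 3/98, 2/7 · 1/6 = 1/21, 2/7 · 1/9 = 2/63; with total 97/882.
Therefore the posterior P(r = 3 | data) = (3/98) / (97/882) = 27/97.

0.2784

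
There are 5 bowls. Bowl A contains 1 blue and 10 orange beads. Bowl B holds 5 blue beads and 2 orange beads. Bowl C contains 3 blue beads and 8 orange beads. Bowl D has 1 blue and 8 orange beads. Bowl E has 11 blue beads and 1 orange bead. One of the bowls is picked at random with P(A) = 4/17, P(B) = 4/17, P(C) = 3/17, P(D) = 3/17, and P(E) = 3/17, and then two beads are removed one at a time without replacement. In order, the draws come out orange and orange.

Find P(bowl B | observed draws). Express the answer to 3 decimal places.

0.026

For each hypothesis, P(data | H) works out to: P(data | bowl A) = (10/11)(9/10) = 0.81818; P(data | bowl B) = (2/7)(1/6) = 0.047619; P(data | bowl C) = (8/11)(7/10) = 0.50909; P(data | bowl D) = (8/9)(7/8) = 0.77778; P(data | bowl E) = (1/12)(0/11) = 0.
Multiplying each by its prior: 4/17 · 0.81818 = 0.19251, 4/17 · 0.047619 = 0.011204, 3/17 · 0.50909 = 0.08984, 3/17 · 0.77778 = 0.13725, 3/17 · 0 = 0; with total 0.43081.
By Bayes' rule, P(bowl B | data) = (0.011204) / (0.43081) = 0.026008.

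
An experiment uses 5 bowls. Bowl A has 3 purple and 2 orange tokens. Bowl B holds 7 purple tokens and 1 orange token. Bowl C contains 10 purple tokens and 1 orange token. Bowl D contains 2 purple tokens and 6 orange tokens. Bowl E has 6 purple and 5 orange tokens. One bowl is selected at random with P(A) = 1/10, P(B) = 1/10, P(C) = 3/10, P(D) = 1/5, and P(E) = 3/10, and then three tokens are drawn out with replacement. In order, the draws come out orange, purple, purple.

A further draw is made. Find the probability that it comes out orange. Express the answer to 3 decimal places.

0.357

The likelihood of the observed sequence under each hypothesis: P(data | bowl A) = (2/5)(3/5)(3/5) = 0.144; P(data | bowl B) = (1/8)(7/8)(7/8) = 0.095703; P(data | bowl C) = (1/11)(10/11)(10/11) = 0.075131; P(data | bowl D) = (6/8)(2/8)(2/8) = 0.046875; P(data | bowl E) = (5/11)(6/11)(6/11) = 0.13524.
The prior-weighted likelihoods are 1/10 · 0.144 = 0.0144, 1/10 · 0.095703 = 0.0095703, 3/10 · 0.075131 = 0.022539, 1/5 · 0.046875 = 0.009375, 3/10 · 0.13524 = 0.040571; these sum to 0.096456.
Dividing through by the total gives posterior P(bowl A | data) = 0.14929, P(bowl B | data) = 0.09922, P(bowl C | data) = 0.23368, P(bowl D | data) = 0.097195, P(bowl E | data) = 0.42062.
So P(orange next | data) = Σ P(orange next | H) P(H | data) = (2/5)(0.14929) + (1/8)(0.09922) + (1/11)(0.23368) + (3/4)(0.097195) + (5/11)(0.42062) = 0.35745.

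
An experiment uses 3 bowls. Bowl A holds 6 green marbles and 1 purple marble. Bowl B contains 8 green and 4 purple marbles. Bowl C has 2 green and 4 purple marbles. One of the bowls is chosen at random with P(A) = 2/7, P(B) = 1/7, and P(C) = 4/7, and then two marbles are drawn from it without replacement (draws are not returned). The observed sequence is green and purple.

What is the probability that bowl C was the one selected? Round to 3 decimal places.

Compute the likelihood of the observed sequence for each case: P(data | bowl A) = (6/7)(1/6) = 0.14286; P(data | bowl B) = (8/12)(4/11) = 0.24242; P(data | bowl C) = (2/6)(4/5) = 0.26667.
Multiplying each by its prior: 2/7 · 0.14286 = 0.040816, 1/7 · 0.24242 = 0.034632, 4/7 · 0.26667 = 0.15238; these sum to 0.22783.
By Bayes' rule, P(bowl C | data) = (0.15238) / (0.22783) = 0.66884.

0.669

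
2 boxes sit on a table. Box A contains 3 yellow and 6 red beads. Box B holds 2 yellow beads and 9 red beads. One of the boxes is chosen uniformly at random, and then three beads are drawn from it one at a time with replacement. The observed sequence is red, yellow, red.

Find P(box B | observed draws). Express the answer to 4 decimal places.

0.4510

Under each hypothesis, the probability of the observed sequence is: P(data | box A) = (6/9)(3/9)(6/9) = 0.14815; P(data | box B) = (9/11)(2/11)(9/11) = 0.12171.
Multiplying each by its prior: 1/2 · 0.14815 = 0.074074, 1/2 · 0.12171 = 0.060856; with total 0.13493.
Therefore the posterior P(box B | data) = (0.060856) / (0.13493) = 0.45102.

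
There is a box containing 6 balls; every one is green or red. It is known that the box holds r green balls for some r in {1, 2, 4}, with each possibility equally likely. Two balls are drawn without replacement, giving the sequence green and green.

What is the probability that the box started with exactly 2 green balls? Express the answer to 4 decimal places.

0.1429

Compute the likelihood of the observed sequence for each case: P(data | r = 1) = (1/6)(0/5) = 0; P(data | r = 2) = (2/6)(1/5) = 1/15; P(data | r = 4) = (4/6)(3/5) = 2/5.
Multiplying each by its prior: 1/3 · 0 = 0, 1/3 · 1/15 = 1/45, 1/3 · 2/5 = 2/15; with total 7/45.
So P(r = 2 | data) = (1/45) / (7/45) = 1/7.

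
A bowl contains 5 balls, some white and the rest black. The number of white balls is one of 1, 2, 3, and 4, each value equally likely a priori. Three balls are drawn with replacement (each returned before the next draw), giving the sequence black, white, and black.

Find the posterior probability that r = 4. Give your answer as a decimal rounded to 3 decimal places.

0.080

The likelihood of the observed sequence under each hypothesis: P(data | r = 1) = (4/5)(1/5)(4/5) = 16/125; P(data | r = 2) = (3/5)(2/5)(3/5) = 18/125; P(data | r = 3) = (2/5)(3/5)(2/5) = 12/125; P(data | r = 4) = (1/5)(4/5)(1/5) = 4/125.
Multiplying each by its prior: 1/4 · 16/125 = 4/125, 1/4 · 18/125 = 9/250, 1/4 · 12/125 = 3/125, 1/4 · 4/125 = 1/125; summing to 1/10.
Hence P(r = 4 | data) = (1/125) / (1/10) = 2/25.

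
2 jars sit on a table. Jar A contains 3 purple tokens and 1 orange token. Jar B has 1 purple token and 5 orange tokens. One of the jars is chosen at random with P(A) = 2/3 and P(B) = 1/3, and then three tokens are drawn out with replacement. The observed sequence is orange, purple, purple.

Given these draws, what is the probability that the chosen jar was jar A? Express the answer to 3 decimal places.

The likelihood of the observed sequence under each hypothesis: P(data | jar A) = (1/4)(3/4)(3/4) = 0.14062; P(data | jar B) = (5/6)(1/6)(1/6) = 0.023148.
Multiplying each by its prior: 2/3 · 0.14062 = 0.09375, 1/3 · 0.023148 = 0.007716; these sum to 0.10147.
Hence P(jar A | data) = (0.09375) / (0.10147) = 0.92395.

0.924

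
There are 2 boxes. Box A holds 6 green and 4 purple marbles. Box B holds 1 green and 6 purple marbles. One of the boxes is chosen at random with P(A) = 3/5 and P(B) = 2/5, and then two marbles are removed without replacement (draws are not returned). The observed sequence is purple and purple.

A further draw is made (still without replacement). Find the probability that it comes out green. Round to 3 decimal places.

0.320

Under each hypothesis, the probability of the observed sequence is: P(data | box A) = (4/10)(3/9) = 2/15; P(data | box B) = (6/7)(5/6) = 5/7.
The prior-weighted likelihoods are 3/5 · 2/15 = 2/25, 2/5 · 5/7 = 2/7; with total 64/175.
Normalising, the posterior is P(box A | data) = 7/32, P(box B | data) = 25/32.
So P(green next | data) = Σ P(green next | H) P(H | data) = (3/4)(7/32) + (1/5)(25/32) = 41/128.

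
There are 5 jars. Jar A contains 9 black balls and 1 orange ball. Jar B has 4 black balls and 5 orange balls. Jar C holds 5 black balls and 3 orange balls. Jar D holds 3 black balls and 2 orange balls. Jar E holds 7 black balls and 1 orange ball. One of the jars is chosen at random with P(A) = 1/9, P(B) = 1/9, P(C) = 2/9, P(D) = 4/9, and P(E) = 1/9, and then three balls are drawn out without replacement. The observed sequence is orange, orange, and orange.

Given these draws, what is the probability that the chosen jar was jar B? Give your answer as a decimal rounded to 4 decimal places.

Under each hypothesis, the probability of the observed sequence is: P(data | jar A) = (1/10)(0/9) = 0; P(data | jar B) = (5/9)(4/8)(3/7) = 5/42; P(data | jar C) = (3/8)(2/7)(1/6) = 1/56; P(data | jar D) = (2/5)(1/4)(0/3) = 0; P(data | jar E) = (1/8)(0/7) = 0.
Weighting by the prior gives 1/9 · 0 = 0, 1/9 · 5/42 = 5/378, 2/9 · 1/56 = 1/252, 4/9 · 0 = 0, 1/9 · 0 = 0; with total 13/756.
So P(jar B | data) = (5/378) / (13/756) = 10/13.

0.7692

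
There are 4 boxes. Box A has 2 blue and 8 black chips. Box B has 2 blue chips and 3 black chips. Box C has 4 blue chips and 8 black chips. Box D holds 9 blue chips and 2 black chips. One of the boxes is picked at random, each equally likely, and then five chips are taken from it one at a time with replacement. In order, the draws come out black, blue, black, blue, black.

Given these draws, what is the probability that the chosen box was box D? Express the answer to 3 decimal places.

The likelihood of the observed sequence under each hypothesis: P(data | box A) = (8/10)(2/10)(8/10)(2/10)(8/10) = 0.02048; P(data | box B) = (3/5)(2/5)(3/5)(2/5)(3/5) = 0.03456; P(data | box C) = (8/12)(4/12)(8/12)(4/12)(8/12) = 0.032922; P(data | box D) = (2/11)(9/11)(2/11)(9/11)(2/11) = 0.0040236.
Multiplying each by its prior: 1/4 · 0.02048 = 0.00512, 1/4 · 0.03456 = 0.00864, 1/4 · 0.032922 = 0.0082305, 1/4 · 0.0040236 = 0.0010059; summing to 0.022996.
By Bayes' rule, P(box D | data) = (0.0010059) / (0.022996) = 0.043741.

0.044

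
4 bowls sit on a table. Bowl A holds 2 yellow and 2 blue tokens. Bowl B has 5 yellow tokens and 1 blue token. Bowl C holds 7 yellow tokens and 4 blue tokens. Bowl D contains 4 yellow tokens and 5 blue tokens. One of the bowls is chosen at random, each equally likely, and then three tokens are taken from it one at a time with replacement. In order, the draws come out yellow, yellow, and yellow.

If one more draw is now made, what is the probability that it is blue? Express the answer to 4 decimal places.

The likelihood of the observed sequence under each hypothesis: P(data | bowl A) = (2/4)(2/4)(2/4) = 0.125; P(data | bowl B) = (5/6)(5/6)(5/6) = 0.5787; P(data | bowl C) = (7/11)(7/11)(7/11) = 0.2577; P(data | bowl D) = (4/9)(4/9)(4/9) = 0.087791.
Weighting by the prior gives 1/4 · 0.125 = 0.03125, 1/4 · 0.5787 = 0.14468, 1/4 · 0.2577 = 0.064425, 1/4 · 0.087791 = 0.021948; these sum to 0.2623.
Normalising, the posterior is P(bowl A | data) = 0.11914, P(bowl B | data) = 0.55157, P(bowl C | data) = 0.24562, P(bowl D | data) = 0.083675.
So P(blue next | data) = Σ P(blue next | H) P(H | data) = (1/2)(0.11914) + (1/6)(0.55157) + (4/11)(0.24562) + (5/9)(0.083675) = 0.2873.

0.2873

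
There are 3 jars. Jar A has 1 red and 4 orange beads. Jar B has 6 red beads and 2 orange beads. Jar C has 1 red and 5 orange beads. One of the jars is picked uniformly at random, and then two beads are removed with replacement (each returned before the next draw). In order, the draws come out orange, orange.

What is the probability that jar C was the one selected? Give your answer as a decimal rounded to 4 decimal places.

0.4971

Compute the likelihood of the observed sequence for each case: P(data | jar A) = (4/5)(4/5) = 0.64; P(data | jar B) = (2/8)(2/8) = 0.0625; P(data | jar C) = (5/6)(5/6) = 0.69444.
Weighting by the prior gives 1/3 · 0.64 = 0.21333, 1/3 · 0.0625 = 0.020833, 1/3 · 0.69444 = 0.23148; these sum to 0.46565.
So P(jar C | data) = (0.23148) / (0.46565) = 0.49712.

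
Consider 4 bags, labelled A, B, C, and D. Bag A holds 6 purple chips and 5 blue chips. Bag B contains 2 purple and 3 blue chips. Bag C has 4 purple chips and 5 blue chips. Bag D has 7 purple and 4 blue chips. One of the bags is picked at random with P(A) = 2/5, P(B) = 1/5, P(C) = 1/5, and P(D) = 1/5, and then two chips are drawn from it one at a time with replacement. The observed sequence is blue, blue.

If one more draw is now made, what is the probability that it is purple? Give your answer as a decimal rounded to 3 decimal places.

0.487

For each hypothesis, P(data | H) works out to: P(data | bag A) = (5/11)(5/11) = 0.20661; P(data | bag B) = (3/5)(3/5) = 0.36; P(data | bag C) = (5/9)(5/9) = 0.30864; P(data | bag D) = (4/11)(4/11) = 0.13223.
The prior-weighted likelihoods are 2/5 · 0.20661 = 0.082645, 1/5 · 0.36 = 0.072, 1/5 · 0.30864 = 0.061728, 1/5 · 0.13223 = 0.026446; these sum to 0.24282.
Dividing through by the total gives posterior P(bag A | data) = 0.34035, P(bag B | data) = 0.29652, P(bag C | data) = 0.25422, P(bag D | data) = 0.10891.
So P(purple next | data) = Σ P(purple next | H) P(H | data) = (6/11)(0.34035) + (2/5)(0.29652) + (4/9)(0.25422) + (7/11)(0.10891) = 0.48655.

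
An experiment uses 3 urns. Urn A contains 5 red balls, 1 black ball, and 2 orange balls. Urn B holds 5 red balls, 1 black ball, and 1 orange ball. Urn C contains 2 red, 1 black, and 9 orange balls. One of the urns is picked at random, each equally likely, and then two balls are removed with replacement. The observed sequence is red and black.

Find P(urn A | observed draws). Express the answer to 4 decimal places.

The likelihood of the observed sequence under each hypothesis: P(data | urn A) = (5/8)(1/8) = 0.078125; P(data | urn B) = (5/7)(1/7) = 0.10204; P(data | urn C) = (2/12)(1/12) = 0.013889.
The prior-weighted likelihoods are 1/3 · 0.078125 = 0.026042, 1/3 · 0.10204 = 0.034014, 1/3 · 0.013889 = 0.0046296; with total 0.064685.
Therefore the posterior P(urn A | data) = (0.026042) / (0.064685) = 0.40259.

0.4026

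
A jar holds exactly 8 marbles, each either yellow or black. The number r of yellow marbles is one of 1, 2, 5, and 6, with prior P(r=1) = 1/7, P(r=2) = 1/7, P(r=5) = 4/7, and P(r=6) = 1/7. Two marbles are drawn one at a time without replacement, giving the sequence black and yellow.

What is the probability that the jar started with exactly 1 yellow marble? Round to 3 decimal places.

For each hypothesis, P(data | H) works out to: P(data | r = 1) = (7/8)(1/7) = 1/8; P(data | r = 2) = (6/8)(2/7) = 3/14; P(data | r = 5) = (3/8)(5/7) = 15/56; P(data | r = 6) = (2/8)(6/7) = 3/14.
The prior-weighted likelihoods are 1/7 · 1/8 = 1/56, 1/7 · 3/14 = 3/98, 4/7 · 15/56 = 15/98, 1/7 · 3/14 = 3/98; with total 13/56.
By Bayes' rule, P(r = 1 | data) = (1/56) / (13/56) = 1/13.

0.077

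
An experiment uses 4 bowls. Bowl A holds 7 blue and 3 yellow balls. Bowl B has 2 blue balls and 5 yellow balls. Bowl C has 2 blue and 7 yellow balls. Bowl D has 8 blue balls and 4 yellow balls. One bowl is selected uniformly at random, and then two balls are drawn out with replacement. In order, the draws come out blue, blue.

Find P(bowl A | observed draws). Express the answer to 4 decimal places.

0.4599

For each hypothesis, P(data | H) works out to: P(data | bowl A) = (7/10)(7/10) = 0.49; P(data | bowl B) = (2/7)(2/7) = 0.081633; P(data | bowl C) = (2/9)(2/9) = 0.049383; P(data | bowl D) = (8/12)(8/12) = 0.44444.
Multiplying each by its prior: 1/4 · 0.49 = 0.1225, 1/4 · 0.081633 = 0.020408, 1/4 · 0.049383 = 0.012346, 1/4 · 0.44444 = 0.11111; summing to 0.26636.
By Bayes' rule, P(bowl A | data) = (0.1225) / (0.26636) = 0.4599.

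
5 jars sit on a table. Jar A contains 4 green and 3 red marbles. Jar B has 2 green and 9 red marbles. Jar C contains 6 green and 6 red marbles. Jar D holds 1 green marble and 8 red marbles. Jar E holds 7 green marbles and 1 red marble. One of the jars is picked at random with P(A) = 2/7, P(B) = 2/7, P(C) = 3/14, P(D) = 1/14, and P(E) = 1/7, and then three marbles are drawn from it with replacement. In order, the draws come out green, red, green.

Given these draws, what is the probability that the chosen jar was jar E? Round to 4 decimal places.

0.1537

Under each hypothesis, the probability of the observed sequence is: P(data | jar A) = (4/7)(3/7)(4/7) = 0.13994; P(data | jar B) = (2/11)(9/11)(2/11) = 0.027047; P(data | jar C) = (6/12)(6/12)(6/12) = 0.125; P(data | jar D) = (1/9)(8/9)(1/9) = 0.010974; P(data | jar E) = (7/8)(1/8)(7/8) = 0.095703.
Weighting by the prior gives 2/7 · 0.13994 = 0.039983, 2/7 · 0.027047 = 0.0077278, 3/14 · 0.125 = 0.026786, 1/14 · 0.010974 = 0.00078385, 1/7 · 0.095703 = 0.013672; these sum to 0.088953.
By Bayes' rule, P(jar E | data) = (0.013672) / (0.088953) = 0.1537.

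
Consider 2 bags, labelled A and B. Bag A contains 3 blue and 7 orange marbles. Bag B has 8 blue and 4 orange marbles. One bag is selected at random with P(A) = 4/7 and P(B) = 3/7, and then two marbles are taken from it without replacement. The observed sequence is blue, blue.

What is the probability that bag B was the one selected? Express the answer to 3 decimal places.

0.827

Compute the likelihood of the observed sequence for each case: P(data | bag A) = (3/10)(2/9) = 0.066667; P(data | bag B) = (8/12)(7/11) = 0.42424.
The prior-weighted likelihoods are 4/7 · 0.066667 = 0.038095, 3/7 · 0.42424 = 0.18182; these sum to 0.21991.
Hence P(bag B | data) = (0.18182) / (0.21991) = 0.82677.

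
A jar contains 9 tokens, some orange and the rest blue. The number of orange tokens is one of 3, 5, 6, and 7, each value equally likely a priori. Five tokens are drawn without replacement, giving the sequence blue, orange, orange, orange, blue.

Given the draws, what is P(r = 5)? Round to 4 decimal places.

0.3529

For each hypothesis, P(data | H) works out to: P(data | r = 3) = (6/9)(3/8)(2/7)(1/6)(5/5) = 1/84; P(data | r = 5) = (4/9)(5/8)(4/7)(3/6)(3/5) = 1/21; P(data | r = 6) = (3/9)(6/8)(5/7)(4/6)(2/5) = 1/21; P(data | r = 7) = (2/9)(7/8)(6/7)(5/6)(1/5) = 1/36.
The prior-weighted likelihoods are 1/4 · 1/84 = 1/336, 1/4 · 1/21 = 1/84, 1/4 · 1/21 = 1/84, 1/4 · 1/36 = 1/144; these sum to 17/504.
Therefore the posterior P(r = 5 | data) = (1/84) / (17/504) = 6/17.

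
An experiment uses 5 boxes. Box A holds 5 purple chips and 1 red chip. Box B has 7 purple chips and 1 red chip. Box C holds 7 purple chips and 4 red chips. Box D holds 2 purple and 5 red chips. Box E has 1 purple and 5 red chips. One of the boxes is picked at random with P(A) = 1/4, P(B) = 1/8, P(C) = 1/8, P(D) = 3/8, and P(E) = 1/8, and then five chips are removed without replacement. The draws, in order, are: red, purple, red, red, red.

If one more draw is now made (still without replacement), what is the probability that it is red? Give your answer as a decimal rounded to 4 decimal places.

0.6797

The likelihood of the observed sequence under each hypothesis: P(data | box A) = (1/6)(5/5)(0/4) = 0; P(data | box B) = (1/8)(7/7)(0/6) = 0; P(data | box C) = (4/11)(7/10)(3/9)(2/8)(1/7) = 0.0030303; P(data | box D) = (5/7)(2/6)(4/5)(3/4)(2/3) = 0.095238; P(data | box E) = (5/6)(1/5)(4/4)(3/3)(2/2) = 0.16667.
Weighting by the prior gives 1/4 · 0 = 0, 1/8 · 0 = 0, 1/8 · 0.0030303 = 0.00037879, 3/8 · 0.095238 = 0.035714, 1/8 · 0.16667 = 0.020833; summing to 0.056926.
The posterior is then P(box A | data) = 0, P(box B | data) = 0, P(box C | data) = 0.006654, P(box D | data) = 0.62738, P(box E | data) = 0.36597.
So P(red next | data) = Σ P(red next | H) P(H | data) = (0)(0.006654) + (1/2)(0.62738) + (1)(0.36597) = 0.67966.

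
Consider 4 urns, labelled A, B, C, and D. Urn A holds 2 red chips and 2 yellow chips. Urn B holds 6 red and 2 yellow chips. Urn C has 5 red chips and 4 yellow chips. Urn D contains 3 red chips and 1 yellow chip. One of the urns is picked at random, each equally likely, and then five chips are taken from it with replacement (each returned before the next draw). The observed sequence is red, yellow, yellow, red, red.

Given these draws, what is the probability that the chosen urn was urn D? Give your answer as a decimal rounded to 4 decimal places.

For each hypothesis, P(data | H) works out to: P(data | urn A) = (2/4)(2/4)(2/4)(2/4)(2/4) = 0.03125; P(data | urn B) = (6/8)(2/8)(2/8)(6/8)(6/8) = 0.026367; P(data | urn C) = (5/9)(4/9)(4/9)(5/9)(5/9) = 0.03387; P(data | urn D) = (3/4)(1/4)(1/4)(3/4)(3/4) = 0.026367.
Weighting by the prior gives 1/4 · 0.03125 = 0.0078125, 1/4 · 0.026367 = 0.0065918, 1/4 · 0.03387 = 0.0084675, 1/4 · 0.026367 = 0.0065918; with total 0.029464.
So P(urn D | data) = (0.0065918) / (0.029464) = 0.22373.

0.2237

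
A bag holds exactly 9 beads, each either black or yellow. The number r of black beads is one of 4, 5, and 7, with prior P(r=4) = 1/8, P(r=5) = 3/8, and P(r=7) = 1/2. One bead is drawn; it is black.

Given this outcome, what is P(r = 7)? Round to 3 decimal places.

0.596

Compute the likelihood of this draw for each case: P(data | r = 4) = (4/9) = 4/9; P(data | r = 5) = (5/9) = 5/9; P(data | r = 7) = (7/9) = 7/9.
Weighting by the prior gives 1/8 · 4/9 = 1/18, 3/8 · 5/9 = 5/24, 1/2 · 7/9 = 7/18; these sum to 47/72.
Hence P(r = 7 | data) = (7/18) / (47/72) = 28/47.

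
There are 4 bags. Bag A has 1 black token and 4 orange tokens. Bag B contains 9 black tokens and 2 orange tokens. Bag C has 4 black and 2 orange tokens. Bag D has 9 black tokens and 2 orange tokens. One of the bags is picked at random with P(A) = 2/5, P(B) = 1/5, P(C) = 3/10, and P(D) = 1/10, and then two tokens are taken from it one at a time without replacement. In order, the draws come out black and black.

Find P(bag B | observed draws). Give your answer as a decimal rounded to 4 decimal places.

For each hypothesis, P(data | H) works out to: P(data | bag A) = (1/5)(0/4) = 0; P(data | bag B) = (9/11)(8/10) = 36/55; P(data | bag C) = (4/6)(3/5) = 2/5; P(data | bag D) = (9/11)(8/10) = 36/55.
Multiplying each by its prior: 2/5 · 0 = 0, 1/5 · 36/55 = 36/275, 3/10 · 2/5 = 3/25, 1/10 · 36/55 = 18/275; with total 87/275.
By Bayes' rule, P(bag B | data) = (36/275) / (87/275) = 12/29.

0.4138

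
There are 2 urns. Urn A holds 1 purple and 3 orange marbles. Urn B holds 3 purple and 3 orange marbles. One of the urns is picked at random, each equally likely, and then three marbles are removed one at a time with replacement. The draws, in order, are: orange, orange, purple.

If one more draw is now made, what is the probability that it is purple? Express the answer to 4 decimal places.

0.3676

Compute the likelihood of the observed sequence for each case: P(data | urn A) = (3/4)(3/4)(1/4) = 9/64; P(data | urn B) = (3/6)(3/6)(3/6) = 1/8.
Multiplying each by its prior: 1/2 · 9/64 = 9/128, 1/2 · 1/8 = 1/16; summing to 17/128.
Normalising, the posterior is P(urn A | data) = 9/17, P(urn B | data) = 8/17.
So P(purple next | data) = Σ P(purple next | H) P(H | data) = (1/4)(9/17) + (1/2)(8/17) = 25/68.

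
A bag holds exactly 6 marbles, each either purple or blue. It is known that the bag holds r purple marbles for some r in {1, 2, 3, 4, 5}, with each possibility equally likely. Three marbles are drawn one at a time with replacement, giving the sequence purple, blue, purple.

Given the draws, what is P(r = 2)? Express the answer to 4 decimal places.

0.1524

Compute the likelihood of the observed sequence for each case: P(data | r = 1) = (1/6)(5/6)(1/6) = 5/216; P(data | r = 2) = (2/6)(4/6)(2/6) = 2/27; P(data | r = 3) = (3/6)(3/6)(3/6) = 1/8; P(data | r = 4) = (4/6)(2/6)(4/6) = 4/27; P(data | r = 5) = (5/6)(1/6)(5/6) = 25/216.
Weighting by the prior gives 1/5 · 5/216 = 1/216, 1/5 · 2/27 = 2/135, 1/5 · 1/8 = 1/40, 1/5 · 4/27 = 4/135, 1/5 · 25/216 = 5/216; with total 7/72.
So P(r = 2 | data) = (2/135) / (7/72) = 16/105.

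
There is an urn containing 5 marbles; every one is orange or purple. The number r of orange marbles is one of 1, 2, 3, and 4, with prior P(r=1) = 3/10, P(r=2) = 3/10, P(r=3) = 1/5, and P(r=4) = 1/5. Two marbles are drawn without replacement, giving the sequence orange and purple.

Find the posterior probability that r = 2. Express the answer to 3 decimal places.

For each hypothesis, P(data | H) works out to: P(data | r = 1) = (1/5)(4/4) = 1/5; P(data | r = 2) = (2/5)(3/4) = 3/10; P(data | r = 3) = (3/5)(2/4) = 3/10; P(data | r = 4) = (4/5)(1/4) = 1/5.
Multiplying each by its prior: 3/10 · 1/5 = 3/50, 3/10 · 3/10 = 9/100, 1/5 · 3/10 = 3/50, 1/5 · 1/5 = 1/25; with total 1/4.
Therefore the posterior P(r = 2 | data) = (9/100) / (1/4) = 9/25.

0.360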